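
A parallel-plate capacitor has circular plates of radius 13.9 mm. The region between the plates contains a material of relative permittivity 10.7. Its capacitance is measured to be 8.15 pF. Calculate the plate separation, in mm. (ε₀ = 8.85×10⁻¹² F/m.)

A = π(13.9 mm)² = 6.07×10⁻⁴ m².
d = κε₀A/C = 10.7 × 8.85×10⁻¹² × 6.07×10⁻⁴ / 8.15×10⁻¹² = 7.05×10⁻³ m.

d ≈ 7.05 mm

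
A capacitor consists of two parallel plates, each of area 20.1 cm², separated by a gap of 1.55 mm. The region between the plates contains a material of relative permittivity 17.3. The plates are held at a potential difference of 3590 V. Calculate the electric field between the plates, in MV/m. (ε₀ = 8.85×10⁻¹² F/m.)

E ≈ 2.32 MV/m

E = V/d = 3590 / 1.55×10⁻³ = 2.32×10⁶ V/m.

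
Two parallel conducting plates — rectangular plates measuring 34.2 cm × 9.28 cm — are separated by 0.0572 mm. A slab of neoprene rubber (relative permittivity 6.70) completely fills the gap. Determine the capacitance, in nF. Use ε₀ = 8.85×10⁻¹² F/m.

32.9 nF

A = 34.2 × 9.28 cm² = 3.17×10⁻² m².
C = κε₀A/d = 6.70 × 8.85×10⁻¹² × 3.17×10⁻² / 5.72×10⁻⁵ = 3.29×10⁻⁸ F.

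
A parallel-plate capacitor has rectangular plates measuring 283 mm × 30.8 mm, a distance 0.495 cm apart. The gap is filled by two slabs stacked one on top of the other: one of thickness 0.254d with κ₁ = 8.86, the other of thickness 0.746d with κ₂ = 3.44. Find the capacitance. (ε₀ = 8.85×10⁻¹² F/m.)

A = 283 × 30.8 mm² = 8.72×10⁻³ m².
Stacked slabs ⇒ two capacitors in series, each with the full plate area.
C₁ = κ₁ε₀A/d₁ = 8.86 × 8.85×10⁻¹² × 8.72×10⁻³ / 1.26×10⁻³ = 5.44×10⁻¹⁰ F.
C₂ = κ₂ε₀A/d₂ = 3.44 × 8.85×10⁻¹² × 8.72×10⁻³ / 3.69×10⁻³ = 7.19×10⁻¹¹ F.
C = (1/C₁ + 1/C₂)⁻¹ = 6.35×10⁻¹¹ F.

C ≈ 63.5 pF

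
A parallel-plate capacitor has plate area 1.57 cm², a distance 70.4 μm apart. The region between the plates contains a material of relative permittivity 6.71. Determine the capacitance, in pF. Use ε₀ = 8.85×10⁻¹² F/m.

A = 1.57 cm² = 1.57×10⁻⁴ m².
C = κε₀A/d = 6.71 × 8.85×10⁻¹² × 1.57×10⁻⁴ / 7.04×10⁻⁵ = 1.32×10⁻¹⁰ F.

C ≈ 132 pF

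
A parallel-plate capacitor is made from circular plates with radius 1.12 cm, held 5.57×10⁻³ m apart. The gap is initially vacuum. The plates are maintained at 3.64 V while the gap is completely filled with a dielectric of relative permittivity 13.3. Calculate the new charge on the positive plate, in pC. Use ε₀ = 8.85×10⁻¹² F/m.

30.3 pC

A = π(1.12 cm)² = 3.94×10⁻⁴ m².
Initially C₁ = ε₀A/d = 8.85×10⁻¹² × 3.94×10⁻⁴ / 5.57×10⁻³ = 6.26×10⁻¹³ F.
Q₁ = 2.28×10⁻¹² C.
Battery connected ⇒ V is held fixed. C₂ = 13.3 C₁ and Q = CV, so Q₂/Q₁ = C₂/C₁ = 13.3.
Q₂ = 13.3 × 2.28×10⁻¹² = 3.03×10⁻¹¹ C.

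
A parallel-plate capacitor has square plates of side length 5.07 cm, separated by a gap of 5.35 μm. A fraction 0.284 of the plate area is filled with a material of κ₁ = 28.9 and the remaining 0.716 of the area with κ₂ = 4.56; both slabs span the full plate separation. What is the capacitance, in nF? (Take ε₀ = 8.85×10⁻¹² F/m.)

C ≈ 48.8 nF

A = (5.07 cm)² = 2.57×10⁻³ m².
Side-by-side slabs ⇒ two capacitors in parallel, each spanning the full gap.
C₁ = κ₁ε₀A₁/d = 28.9 × 8.85×10⁻¹² × 7.30×10⁻⁴ / 5.35×10⁻⁶ = 3.49×10⁻⁸ F.
C₂ = κ₂ε₀A₂/d = 4.56 × 8.85×10⁻¹² × 1.84×10⁻³ / 5.35×10⁻⁶ = 1.39×10⁻⁸ F.
C = C₁ + C₂ = 4.88×10⁻⁸ F.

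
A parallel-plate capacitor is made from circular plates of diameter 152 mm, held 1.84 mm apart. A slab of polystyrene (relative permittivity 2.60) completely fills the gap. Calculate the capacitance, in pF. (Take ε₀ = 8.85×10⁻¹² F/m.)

A = π(152/2 mm)² = 1.81×10⁻² m².
C = κε₀A/d = 2.60 × 8.85×10⁻¹² × 1.81×10⁻² / 1.84×10⁻³ = 2.27×10⁻¹⁰ F.

C ≈ 227 pF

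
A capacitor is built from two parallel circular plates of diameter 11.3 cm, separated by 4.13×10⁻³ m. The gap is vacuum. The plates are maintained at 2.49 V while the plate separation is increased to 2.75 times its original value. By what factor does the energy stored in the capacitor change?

U₂/U₁ ≈ 0.364

Battery connected ⇒ V is held fixed.
C₂ = 0.364 C₁ and U = ½CV², so U₂/U₁ = C₂/C₁ = 0.364.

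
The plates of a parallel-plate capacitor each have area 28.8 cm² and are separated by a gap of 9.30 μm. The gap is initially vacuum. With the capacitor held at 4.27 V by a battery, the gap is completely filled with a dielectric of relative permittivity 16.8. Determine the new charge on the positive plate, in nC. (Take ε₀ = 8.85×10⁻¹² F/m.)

197 nC

A = 28.8 cm² = 2.88×10⁻³ m².
Initially C₁ = ε₀A/d = 8.85×10⁻¹² × 2.88×10⁻³ / 9.30×10⁻⁶ = 2.74×10⁻⁹ F.
Q₁ = 1.17×10⁻⁸ C.
Battery connected ⇒ V is held fixed. C₂ = 16.8 C₁ and Q = CV, so Q₂/Q₁ = C₂/C₁ = 16.8.
Q₂ = 16.8 × 1.17×10⁻⁸ = 1.97×10⁻⁷ C.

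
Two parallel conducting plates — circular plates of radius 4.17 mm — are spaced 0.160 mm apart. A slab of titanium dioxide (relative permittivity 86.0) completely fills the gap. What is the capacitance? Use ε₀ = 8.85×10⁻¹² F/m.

260 pF

A = π(4.17 mm)² = 5.46×10⁻⁵ m².
C = κε₀A/d = 86.0 × 8.85×10⁻¹² × 5.46×10⁻⁵ / 1.60×10⁻⁴ = 2.60×10⁻¹⁰ F.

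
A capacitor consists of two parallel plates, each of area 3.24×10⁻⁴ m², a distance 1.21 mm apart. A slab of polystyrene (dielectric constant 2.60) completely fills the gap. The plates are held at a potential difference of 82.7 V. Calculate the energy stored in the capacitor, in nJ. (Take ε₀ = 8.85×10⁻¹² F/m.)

21.1 nJ

C = κε₀A/d = 2.60 × 8.85×10⁻¹² × 3.24×10⁻⁴ / 1.21×10⁻³ = 6.16×10⁻¹² F.
U = ½CV² = ½ × 6.16×10⁻¹² × (82.7)² = 2.11×10⁻⁸ J.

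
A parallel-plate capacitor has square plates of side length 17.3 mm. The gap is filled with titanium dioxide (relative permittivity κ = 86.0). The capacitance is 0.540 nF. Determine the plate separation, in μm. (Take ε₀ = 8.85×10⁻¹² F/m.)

A = (17.3 mm)² = 2.99×10⁻⁴ m².
d = κε₀A/C = 86.0 × 8.85×10⁻¹² × 2.99×10⁻⁴ / 5.40×10⁻¹⁰ = 4.22×10⁻⁴ m.

d ≈ 422 μm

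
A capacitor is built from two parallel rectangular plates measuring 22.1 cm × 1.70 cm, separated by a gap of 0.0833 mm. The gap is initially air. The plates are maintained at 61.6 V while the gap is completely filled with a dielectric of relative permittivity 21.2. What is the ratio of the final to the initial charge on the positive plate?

Battery connected ⇒ V is held fixed.
C₂ = 21.2 C₁ and Q = CV, so Q₂/Q₁ = C₂/C₁ = 21.2.

Q₂/Q₁ ≈ 21.2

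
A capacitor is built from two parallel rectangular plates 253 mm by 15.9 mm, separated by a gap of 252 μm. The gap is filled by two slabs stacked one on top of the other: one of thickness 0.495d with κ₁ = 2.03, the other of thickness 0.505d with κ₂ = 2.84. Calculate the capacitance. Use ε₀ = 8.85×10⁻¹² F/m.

335 pF

A = 253 × 15.9 mm² = 4.02×10⁻³ m².
Stacked slabs ⇒ two capacitors in series, each with the full plate area.
C₁ = κ₁ε₀A/d₁ = 2.03 × 8.85×10⁻¹² × 4.02×10⁻³ / 1.25×10⁻⁴ = 5.79×10⁻¹⁰ F.
C₂ = κ₂ε₀A/d₂ = 2.84 × 8.85×10⁻¹² × 4.02×10⁻³ / 1.27×10⁻⁴ = 7.94×10⁻¹⁰ F.
C = (1/C₁ + 1/C₂)⁻¹ = 3.35×10⁻¹⁰ F.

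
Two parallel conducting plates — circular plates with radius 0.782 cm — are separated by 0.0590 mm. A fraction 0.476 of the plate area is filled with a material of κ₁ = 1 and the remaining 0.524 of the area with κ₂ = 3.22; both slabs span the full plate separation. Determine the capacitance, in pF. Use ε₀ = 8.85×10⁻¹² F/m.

62.3 pF

A = π(0.782 cm)² = 1.92×10⁻⁴ m².
Side-by-side slabs ⇒ two capacitors in parallel, each spanning the full gap.
C₁ = κ₁ε₀A₁/d = 1.00 × 8.85×10⁻¹² × 9.14×10⁻⁵ / 5.90×10⁻⁵ = 1.37×10⁻¹¹ F.
C₂ = κ₂ε₀A₂/d = 3.22 × 8.85×10⁻¹² × 1.01×10⁻⁴ / 5.90×10⁻⁵ = 4.86×10⁻¹¹ F.
C = C₁ + C₂ = 6.23×10⁻¹¹ F.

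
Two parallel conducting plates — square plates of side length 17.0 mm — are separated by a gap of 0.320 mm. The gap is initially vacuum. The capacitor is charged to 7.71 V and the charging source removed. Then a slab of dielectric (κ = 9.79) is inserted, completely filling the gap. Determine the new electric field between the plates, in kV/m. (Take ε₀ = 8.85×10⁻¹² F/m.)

2.46 kV/m

A = (17.0 mm)² = 2.89×10⁻⁴ m².
Initially C₁ = ε₀A/d = 8.85×10⁻¹² × 2.89×10⁻⁴ / 3.20×10⁻⁴ = 7.99×10⁻¹² F.
E₁ = 2.41×10⁴ V/m.
Isolated ⇒ Q is held fixed. V₂ = Q/C₂ = V₁/9.79; E = V/d, so E₂/E₁ = (V₂/V₁)(d₁/d₂) = 0.102.
E₂ = 0.102 × 2.41×10⁴ = 2.46×10³ V/m.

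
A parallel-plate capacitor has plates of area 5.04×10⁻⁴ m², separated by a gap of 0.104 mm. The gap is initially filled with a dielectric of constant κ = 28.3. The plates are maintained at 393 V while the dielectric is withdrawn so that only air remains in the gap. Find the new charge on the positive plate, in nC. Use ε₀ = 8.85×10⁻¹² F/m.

Initially C₁ = κε₀A/d = 28.3 × 8.85×10⁻¹² × 5.04×10⁻⁴ / 1.04×10⁻⁴ = 1.21×10⁻⁹ F.
Q₁ = 4.77×10⁻⁷ C.
Battery connected ⇒ V is held fixed. C₂ = 0.0353 C₁ and Q = CV, so Q₂/Q₁ = C₂/C₁ = 0.0353.
Q₂ = 0.0353 × 4.77×10⁻⁷ = 1.69×10⁻⁸ C.

16.9 nC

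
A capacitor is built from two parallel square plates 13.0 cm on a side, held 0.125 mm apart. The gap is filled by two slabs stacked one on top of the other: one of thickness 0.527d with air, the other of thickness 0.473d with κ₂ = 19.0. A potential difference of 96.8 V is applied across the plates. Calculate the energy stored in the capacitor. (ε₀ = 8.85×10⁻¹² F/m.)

A = (13.0 cm)² = 1.69×10⁻² m².
Stacked slabs ⇒ two capacitors in series, each with the full plate area.
C₁ = κ₁ε₀A/d₁ = 1.00 × 8.85×10⁻¹² × 1.69×10⁻² / 6.59×10⁻⁵ = 2.27×10⁻⁹ F.
C₂ = κ₂ε₀A/d₂ = 19.0 × 8.85×10⁻¹² × 1.69×10⁻² / 5.91×10⁻⁵ = 4.81×10⁻⁸ F.
C = (1/C₁ + 1/C₂)⁻¹ = 2.17×10⁻⁹ F.
U = ½CV² = ½ × 2.17×10⁻⁹ × (96.8)² = 1.02×10⁻⁵ J.

U ≈ 10.2 μJ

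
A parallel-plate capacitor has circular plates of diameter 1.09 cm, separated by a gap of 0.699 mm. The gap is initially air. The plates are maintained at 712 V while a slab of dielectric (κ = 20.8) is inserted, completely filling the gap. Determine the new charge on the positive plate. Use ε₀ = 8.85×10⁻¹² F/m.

A = π(1.09/2 cm)² = 9.33×10⁻⁵ m².
Initially C₁ = ε₀A/d = 8.85×10⁻¹² × 9.33×10⁻⁵ / 6.99×10⁻⁴ = 1.18×10⁻¹² F.
Q₁ = 8.41×10⁻¹⁰ C.
Battery connected ⇒ V is held fixed. C₂ = 20.8 C₁ and Q = CV, so Q₂/Q₁ = C₂/C₁ = 20.8.
Q₂ = 20.8 × 8.41×10⁻¹⁰ = 1.75×10⁻⁸ C.

Q ≈ 17.5 nC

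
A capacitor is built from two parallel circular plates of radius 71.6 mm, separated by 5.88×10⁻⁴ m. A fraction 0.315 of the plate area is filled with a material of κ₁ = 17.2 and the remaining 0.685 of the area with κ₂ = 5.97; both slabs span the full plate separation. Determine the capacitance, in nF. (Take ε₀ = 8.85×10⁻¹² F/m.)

A = π(71.6 mm)² = 1.61×10⁻² m².
Side-by-side slabs ⇒ two capacitors in parallel, each spanning the full gap.
C₁ = κ₁ε₀A₁/d = 17.2 × 8.85×10⁻¹² × 5.07×10⁻³ / 5.88×10⁻⁴ = 1.31×10⁻⁹ F.
C₂ = κ₂ε₀A₂/d = 5.97 × 8.85×10⁻¹² × 1.10×10⁻² / 5.88×10⁻⁴ = 9.91×10⁻¹⁰ F.
C = C₁ + C₂ = 2.30×10⁻⁹ F.

2.30 nF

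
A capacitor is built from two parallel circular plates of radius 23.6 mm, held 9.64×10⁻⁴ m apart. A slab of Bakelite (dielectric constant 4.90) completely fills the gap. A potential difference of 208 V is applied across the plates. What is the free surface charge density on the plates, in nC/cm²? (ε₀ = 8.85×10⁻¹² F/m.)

σ ≈ 0.936 nC/cm²

A = π(23.6 mm)² = 1.75×10⁻³ m².
C = κε₀A/d = 4.90 × 8.85×10⁻¹² × 1.75×10⁻³ / 9.64×10⁻⁴ = 7.87×10⁻¹¹ F.
σ = Q/A = CV/A = 7.87×10⁻¹¹ × 208 / 1.75×10⁻³ = 9.36×10⁻⁶ C/m².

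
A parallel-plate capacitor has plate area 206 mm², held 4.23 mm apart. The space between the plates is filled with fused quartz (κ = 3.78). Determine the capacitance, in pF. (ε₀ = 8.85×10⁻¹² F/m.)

A = 206 mm² = 2.06×10⁻⁴ m².
C = κε₀A/d = 3.78 × 8.85×10⁻¹² × 2.06×10⁻⁴ / 4.23×10⁻³ = 1.63×10⁻¹² F.

1.63 pF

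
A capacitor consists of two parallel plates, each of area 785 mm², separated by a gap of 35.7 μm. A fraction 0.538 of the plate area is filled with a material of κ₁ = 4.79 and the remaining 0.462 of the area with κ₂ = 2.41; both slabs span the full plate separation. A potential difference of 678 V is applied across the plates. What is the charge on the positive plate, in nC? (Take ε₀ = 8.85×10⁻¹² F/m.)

A = 785 mm² = 7.85×10⁻⁴ m².
Side-by-side slabs ⇒ two capacitors in parallel, each spanning the full gap.
C₁ = κ₁ε₀A₁/d = 4.79 × 8.85×10⁻¹² × 4.22×10⁻⁴ / 3.57×10⁻⁵ = 5.01×10⁻¹⁰ F.
C₂ = κ₂ε₀A₂/d = 2.41 × 8.85×10⁻¹² × 3.63×10⁻⁴ / 3.57×10⁻⁵ = 2.17×10⁻¹⁰ F.
C = C₁ + C₂ = 7.18×10⁻¹⁰ F.
Q = CV = 7.18×10⁻¹⁰ × 678 = 4.87×10⁻⁷ C.

487 nC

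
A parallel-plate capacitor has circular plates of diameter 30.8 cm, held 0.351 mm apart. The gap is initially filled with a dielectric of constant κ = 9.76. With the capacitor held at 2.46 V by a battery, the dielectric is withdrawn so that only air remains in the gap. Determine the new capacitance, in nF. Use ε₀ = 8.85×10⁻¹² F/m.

1.88 nF

A = π(30.8/2 cm)² = 7.45×10⁻² m².
Initially C₁ = κε₀A/d = 9.76 × 8.85×10⁻¹² × 7.45×10⁻² / 3.51×10⁻⁴ = 1.83×10⁻⁸ F.
C = κε₀A/d scales with κ, so C₂/C₁ = 1/κ = 1/9.76 = 0.102.
C₂ = 0.102 × 1.83×10⁻⁸ = 1.88×10⁻⁹ F.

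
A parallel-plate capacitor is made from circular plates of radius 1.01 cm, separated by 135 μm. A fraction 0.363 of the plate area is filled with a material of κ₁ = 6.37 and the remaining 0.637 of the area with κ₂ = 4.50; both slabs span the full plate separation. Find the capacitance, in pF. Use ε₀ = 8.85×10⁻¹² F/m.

109 pF

A = π(1.01 cm)² = 3.20×10⁻⁴ m².
Side-by-side slabs ⇒ two capacitors in parallel, each spanning the full gap.
C₁ = κ₁ε₀A₁/d = 6.37 × 8.85×10⁻¹² × 1.16×10⁻⁴ / 1.35×10⁻⁴ = 4.86×10⁻¹¹ F.
C₂ = κ₂ε₀A₂/d = 4.50 × 8.85×10⁻¹² × 2.04×10⁻⁴ / 1.35×10⁻⁴ = 6.02×10⁻¹¹ F.
C = C₁ + C₂ = 1.09×10⁻¹⁰ F.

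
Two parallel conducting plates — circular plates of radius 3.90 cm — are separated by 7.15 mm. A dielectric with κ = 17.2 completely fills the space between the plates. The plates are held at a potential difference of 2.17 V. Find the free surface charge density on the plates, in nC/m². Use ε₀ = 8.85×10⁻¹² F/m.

46.2 nC/m²

A = π(3.90 cm)² = 4.78×10⁻³ m².
C = κε₀A/d = 17.2 × 8.85×10⁻¹² × 4.78×10⁻³ / 7.15×10⁻³ = 1.02×10⁻¹⁰ F.
σ = Q/A = CV/A = 1.02×10⁻¹⁰ × 2.17 / 4.78×10⁻³ = 4.62×10⁻⁸ C/m².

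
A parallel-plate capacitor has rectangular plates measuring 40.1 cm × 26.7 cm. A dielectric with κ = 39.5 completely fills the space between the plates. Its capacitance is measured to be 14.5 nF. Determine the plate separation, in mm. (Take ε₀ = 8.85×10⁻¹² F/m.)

A = 40.1 × 26.7 cm² = 0.107 m².
d = κε₀A/C = 39.5 × 8.85×10⁻¹² × 0.107 / 1.45×10⁻⁸ = 2.58×10⁻³ m.

d ≈ 2.58 mm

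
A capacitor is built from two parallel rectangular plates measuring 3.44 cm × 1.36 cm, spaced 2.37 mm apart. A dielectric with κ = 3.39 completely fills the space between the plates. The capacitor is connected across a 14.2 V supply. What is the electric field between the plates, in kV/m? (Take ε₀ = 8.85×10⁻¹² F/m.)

5.99 kV/m

E = V/d = 14.2 / 2.37×10⁻³ = 5.99×10³ V/m.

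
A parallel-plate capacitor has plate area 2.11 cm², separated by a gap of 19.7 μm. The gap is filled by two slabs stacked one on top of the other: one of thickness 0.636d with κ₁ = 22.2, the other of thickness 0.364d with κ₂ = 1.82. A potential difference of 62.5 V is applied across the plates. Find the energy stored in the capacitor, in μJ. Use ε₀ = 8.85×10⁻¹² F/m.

A = 2.11 cm² = 2.11×10⁻⁴ m².
Stacked slabs ⇒ two capacitors in series, each with the full plate area.
C₁ = κ₁ε₀A/d₁ = 22.2 × 8.85×10⁻¹² × 2.11×10⁻⁴ / 1.25×10⁻⁵ = 3.31×10⁻⁹ F.
C₂ = κ₂ε₀A/d₂ = 1.82 × 8.85×10⁻¹² × 2.11×10⁻⁴ / 7.17×10⁻⁶ = 4.74×10⁻¹⁰ F.
C = (1/C₁ + 1/C₂)⁻¹ = 4.15×10⁻¹⁰ F.
U = ½CV² = ½ × 4.15×10⁻¹⁰ × (62.5)² = 8.10×10⁻⁷ J.

0.810 μJ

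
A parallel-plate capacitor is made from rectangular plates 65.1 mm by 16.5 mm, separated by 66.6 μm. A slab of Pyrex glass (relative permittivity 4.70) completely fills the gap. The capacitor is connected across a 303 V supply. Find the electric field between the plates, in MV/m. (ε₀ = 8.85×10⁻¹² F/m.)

E = V/d = 303 / 6.66×10⁻⁵ = 4.55×10⁶ V/m.

E ≈ 4.55 MV/m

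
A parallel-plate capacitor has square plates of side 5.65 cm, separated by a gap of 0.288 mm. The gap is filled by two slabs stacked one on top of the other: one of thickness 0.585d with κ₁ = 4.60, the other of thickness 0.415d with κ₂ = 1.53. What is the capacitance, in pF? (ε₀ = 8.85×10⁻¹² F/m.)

A = (5.65 cm)² = 3.19×10⁻³ m².
Stacked slabs ⇒ two capacitors in series, each with the full plate area.
C₁ = κ₁ε₀A/d₁ = 4.60 × 8.85×10⁻¹² × 3.19×10⁻³ / 1.68×10⁻⁴ = 7.71×10⁻¹⁰ F.
C₂ = κ₂ε₀A/d₂ = 1.53 × 8.85×10⁻¹² × 3.19×10⁻³ / 1.20×10⁻⁴ = 3.62×10⁻¹⁰ F.
C = (1/C₁ + 1/C₂)⁻¹ = 2.46×10⁻¹⁰ F.

C ≈ 246 pF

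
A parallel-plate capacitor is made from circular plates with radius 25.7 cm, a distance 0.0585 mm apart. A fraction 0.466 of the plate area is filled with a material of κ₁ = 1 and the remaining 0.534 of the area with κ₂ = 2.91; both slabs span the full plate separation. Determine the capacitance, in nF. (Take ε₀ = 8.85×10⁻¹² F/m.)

C ≈ 63.4 nF

A = π(25.7 cm)² = 0.207 m².
Side-by-side slabs ⇒ two capacitors in parallel, each spanning the full gap.
C₁ = κ₁ε₀A₁/d = 1.00 × 8.85×10⁻¹² × 9.67×10⁻² / 5.85×10⁻⁵ = 1.46×10⁻⁸ F.
C₂ = κ₂ε₀A₂/d = 2.91 × 8.85×10⁻¹² × 0.111 / 5.85×10⁻⁵ = 4.88×10⁻⁸ F.
C = C₁ + C₂ = 6.34×10⁻⁸ F.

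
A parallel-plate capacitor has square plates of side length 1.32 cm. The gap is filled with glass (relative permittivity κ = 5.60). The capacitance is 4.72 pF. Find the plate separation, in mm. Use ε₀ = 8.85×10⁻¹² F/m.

A = (1.32 cm)² = 1.74×10⁻⁴ m².
d = κε₀A/C = 5.60 × 8.85×10⁻¹² × 1.74×10⁻⁴ / 4.72×10⁻¹² = 1.83×10⁻³ m.

d ≈ 1.83 mm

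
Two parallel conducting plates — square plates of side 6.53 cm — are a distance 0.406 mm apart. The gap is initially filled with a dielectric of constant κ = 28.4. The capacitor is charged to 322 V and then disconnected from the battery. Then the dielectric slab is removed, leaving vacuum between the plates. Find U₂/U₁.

Isolated ⇒ Q is held fixed.
C₂ = 0.0352 C₁ and U = Q²/(2C), so U₂/U₁ = C₁/C₂ = 28.4.

28.4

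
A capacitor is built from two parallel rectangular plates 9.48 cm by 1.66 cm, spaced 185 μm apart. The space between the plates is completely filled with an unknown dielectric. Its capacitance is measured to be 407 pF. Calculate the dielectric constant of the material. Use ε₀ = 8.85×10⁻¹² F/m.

κ ≈ 5.41

A = 9.48 × 1.66 cm² = 1.57×10⁻³ m².
κ = Cd/(ε₀A) = 4.07×10⁻¹⁰ × 1.85×10⁻⁴ / (8.85×10⁻¹² × 1.57×10⁻³) = 5.41.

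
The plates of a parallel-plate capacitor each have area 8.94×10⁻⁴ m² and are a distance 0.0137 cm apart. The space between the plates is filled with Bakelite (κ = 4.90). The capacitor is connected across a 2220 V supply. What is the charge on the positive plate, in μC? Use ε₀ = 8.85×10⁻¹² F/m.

C = κε₀A/d = 4.90 × 8.85×10⁻¹² × 8.94×10⁻⁴ / 1.37×10⁻⁴ = 2.83×10⁻¹⁰ F.
Q = CV = 2.83×10⁻¹⁰ × 2220 = 6.28×10⁻⁷ C.

Q ≈ 0.628 μC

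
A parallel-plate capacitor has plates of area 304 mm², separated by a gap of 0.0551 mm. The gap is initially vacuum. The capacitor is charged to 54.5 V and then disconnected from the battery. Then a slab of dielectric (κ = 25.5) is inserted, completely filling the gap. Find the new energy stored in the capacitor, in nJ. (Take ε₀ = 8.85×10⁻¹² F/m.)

A = 304 mm² = 3.04×10⁻⁴ m².
Initially C₁ = ε₀A/d = 8.85×10⁻¹² × 3.04×10⁻⁴ / 5.51×10⁻⁵ = 4.88×10⁻¹¹ F.
U₁ = 7.25×10⁻⁸ J.
Isolated ⇒ Q is held fixed. C₂ = 25.5 C₁ and U = Q²/(2C), so U₂/U₁ = C₁/C₂ = 0.0392.
U₂ = 0.0392 × 7.25×10⁻⁸ = 2.84×10⁻⁹ J.

U ≈ 2.84 nJ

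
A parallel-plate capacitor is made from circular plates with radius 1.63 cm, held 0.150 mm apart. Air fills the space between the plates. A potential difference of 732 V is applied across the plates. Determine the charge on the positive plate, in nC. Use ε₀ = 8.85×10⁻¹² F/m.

Q ≈ 36.0 nC

A = π(1.63 cm)² = 8.35×10⁻⁴ m².
C = ε₀A/d = 8.85×10⁻¹² × 8.35×10⁻⁴ / 1.50×10⁻⁴ = 4.92×10⁻¹¹ F.
Q = CV = 4.92×10⁻¹¹ × 732 = 3.60×10⁻⁸ C.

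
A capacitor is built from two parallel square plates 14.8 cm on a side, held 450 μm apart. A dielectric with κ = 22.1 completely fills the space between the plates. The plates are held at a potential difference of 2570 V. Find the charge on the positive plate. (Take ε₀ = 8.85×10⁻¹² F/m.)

A = (14.8 cm)² = 2.19×10⁻² m².
C = κε₀A/d = 22.1 × 8.85×10⁻¹² × 2.19×10⁻² / 4.50×10⁻⁴ = 9.52×10⁻⁹ F.
Q = CV = 9.52×10⁻⁹ × 2570 = 2.45×10⁻⁵ C.

24.5 μC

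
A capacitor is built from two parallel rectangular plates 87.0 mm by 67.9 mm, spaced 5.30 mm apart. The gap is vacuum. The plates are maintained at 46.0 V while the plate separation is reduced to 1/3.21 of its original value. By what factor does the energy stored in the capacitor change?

U₂/U₁ ≈ 3.21

Battery connected ⇒ V is held fixed.
C₂ = 3.21 C₁ and U = ½CV², so U₂/U₁ = C₂/C₁ = 3.21.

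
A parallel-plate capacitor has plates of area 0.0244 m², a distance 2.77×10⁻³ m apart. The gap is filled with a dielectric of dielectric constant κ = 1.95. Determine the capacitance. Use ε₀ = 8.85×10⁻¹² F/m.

C ≈ 152 pF

C = κε₀A/d = 1.95 × 8.85×10⁻¹² × 2.44×10⁻² / 2.77×10⁻³ = 1.52×10⁻¹⁰ F.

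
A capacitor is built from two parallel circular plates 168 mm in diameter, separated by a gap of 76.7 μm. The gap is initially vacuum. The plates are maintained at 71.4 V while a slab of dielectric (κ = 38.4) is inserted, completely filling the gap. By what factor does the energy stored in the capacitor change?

Battery connected ⇒ V is held fixed.
C₂ = 38.4 C₁ and U = ½CV², so U₂/U₁ = C₂/C₁ = 38.4.

U₂/U₁ ≈ 38.4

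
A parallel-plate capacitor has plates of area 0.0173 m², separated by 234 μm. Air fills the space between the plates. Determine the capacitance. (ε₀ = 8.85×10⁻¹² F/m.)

0.654 nF

C = ε₀A/d = 8.85×10⁻¹² × 1.73×10⁻² / 2.34×10⁻⁴ = 6.54×10⁻¹⁰ F.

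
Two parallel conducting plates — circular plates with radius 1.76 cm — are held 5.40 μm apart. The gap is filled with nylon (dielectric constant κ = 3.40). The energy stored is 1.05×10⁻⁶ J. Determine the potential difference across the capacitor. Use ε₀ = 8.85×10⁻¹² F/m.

A = π(1.76 cm)² = 9.73×10⁻⁴ m².
C = κε₀A/d = 3.40 × 8.85×10⁻¹² × 9.73×10⁻⁴ / 5.40×10⁻⁶ = 5.42×10⁻⁹ F.
V = √(2U/C) = √(2 × 1.05×10⁻⁶ / 5.42×10⁻⁹) = 19.7 V.

V ≈ 19.7 V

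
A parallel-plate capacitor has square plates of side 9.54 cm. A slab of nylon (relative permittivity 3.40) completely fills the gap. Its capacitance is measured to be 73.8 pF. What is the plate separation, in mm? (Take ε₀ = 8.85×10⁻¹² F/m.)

A = (9.54 cm)² = 9.10×10⁻³ m².
d = κε₀A/C = 3.40 × 8.85×10⁻¹² × 9.10×10⁻³ / 7.38×10⁻¹¹ = 3.71×10⁻³ m.

3.71 mm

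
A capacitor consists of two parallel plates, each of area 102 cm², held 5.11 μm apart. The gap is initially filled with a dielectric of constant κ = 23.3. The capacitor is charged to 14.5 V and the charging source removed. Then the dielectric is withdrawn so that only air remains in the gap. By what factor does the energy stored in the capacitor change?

Isolated ⇒ Q is held fixed.
C₂ = 0.0429 C₁ and U = Q²/(2C), so U₂/U₁ = C₁/C₂ = 23.3.

23.3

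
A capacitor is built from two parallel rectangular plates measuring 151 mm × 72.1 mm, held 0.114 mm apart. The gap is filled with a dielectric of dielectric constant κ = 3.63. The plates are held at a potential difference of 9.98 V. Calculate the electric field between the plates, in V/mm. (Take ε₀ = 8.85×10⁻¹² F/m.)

E ≈ 87.5 V/mm

E = V/d = 9.98 / 1.14×10⁻⁴ = 8.75×10⁴ V/m.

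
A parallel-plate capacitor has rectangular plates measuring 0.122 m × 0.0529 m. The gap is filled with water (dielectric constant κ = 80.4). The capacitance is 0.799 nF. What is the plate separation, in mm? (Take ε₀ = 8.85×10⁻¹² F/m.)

A = 0.122 × 0.0529 m² = 6.45×10⁻³ m².
d = κε₀A/C = 80.4 × 8.85×10⁻¹² × 6.45×10⁻³ / 7.99×10⁻¹⁰ = 5.75×10⁻³ m.

5.75 mm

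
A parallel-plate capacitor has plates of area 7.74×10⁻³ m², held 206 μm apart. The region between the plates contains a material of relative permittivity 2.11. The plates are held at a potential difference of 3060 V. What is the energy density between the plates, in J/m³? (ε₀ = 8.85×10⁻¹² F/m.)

E = V/d = 3060 / 2.06×10⁻⁴ = 1.49×10⁷ V/m.
u = ½κε₀E² = ½ × 2.11 × 8.85×10⁻¹² × (1.49×10⁷)² = 2.06×10³ J/m³.

2060 J/m³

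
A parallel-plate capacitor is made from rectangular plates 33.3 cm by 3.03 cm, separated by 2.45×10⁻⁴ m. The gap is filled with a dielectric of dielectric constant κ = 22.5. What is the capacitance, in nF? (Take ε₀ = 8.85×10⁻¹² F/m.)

A = 33.3 × 3.03 cm² = 1.01×10⁻² m².
C = κε₀A/d = 22.5 × 8.85×10⁻¹² × 1.01×10⁻² / 2.45×10⁻⁴ = 8.20×10⁻⁹ F.

C ≈ 8.20 nF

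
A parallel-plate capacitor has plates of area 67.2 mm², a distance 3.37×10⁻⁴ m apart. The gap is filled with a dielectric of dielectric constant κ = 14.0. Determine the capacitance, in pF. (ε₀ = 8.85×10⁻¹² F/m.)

C ≈ 24.7 pF

A = 67.2 mm² = 6.72×10⁻⁵ m².
C = κε₀A/d = 14.0 × 8.85×10⁻¹² × 6.72×10⁻⁵ / 3.37×10⁻⁴ = 2.47×10⁻¹¹ F.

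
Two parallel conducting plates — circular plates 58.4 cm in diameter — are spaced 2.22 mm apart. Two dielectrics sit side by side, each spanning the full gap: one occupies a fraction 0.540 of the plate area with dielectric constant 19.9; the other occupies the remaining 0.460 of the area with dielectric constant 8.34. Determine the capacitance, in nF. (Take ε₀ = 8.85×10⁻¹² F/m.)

C ≈ 15.6 nF

A = π(58.4/2 cm)² = 0.268 m².
Side-by-side slabs ⇒ two capacitors in parallel, each spanning the full gap.
C₁ = κ₁ε₀A₁/d = 19.9 × 8.85×10⁻¹² × 0.145 / 2.22×10⁻³ = 1.15×10⁻⁸ F.
C₂ = κ₂ε₀A₂/d = 8.34 × 8.85×10⁻¹² × 0.123 / 2.22×10⁻³ = 4.10×10⁻⁹ F.
C = C₁ + C₂ = 1.56×10⁻⁸ F.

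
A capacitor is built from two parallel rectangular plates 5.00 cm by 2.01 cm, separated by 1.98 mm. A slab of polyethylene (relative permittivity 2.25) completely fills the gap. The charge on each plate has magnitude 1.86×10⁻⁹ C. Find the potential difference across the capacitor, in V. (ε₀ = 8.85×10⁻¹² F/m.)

A = 5.00 × 2.01 cm² = 1.01×10⁻³ m².
C = κε₀A/d = 2.25 × 8.85×10⁻¹² × 1.01×10⁻³ / 1.98×10⁻³ = 1.01×10⁻¹¹ F.
V = Q/C = 1.86×10⁻⁹ / 1.01×10⁻¹¹ = 1.84×10² V.

V ≈ 184 V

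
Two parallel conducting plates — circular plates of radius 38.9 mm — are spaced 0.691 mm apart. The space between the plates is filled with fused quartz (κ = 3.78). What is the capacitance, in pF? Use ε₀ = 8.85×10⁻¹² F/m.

C ≈ 230 pF

A = π(38.9 mm)² = 4.75×10⁻³ m².
C = κε₀A/d = 3.78 × 8.85×10⁻¹² × 4.75×10⁻³ / 6.91×10⁻⁴ = 2.30×10⁻¹⁰ F.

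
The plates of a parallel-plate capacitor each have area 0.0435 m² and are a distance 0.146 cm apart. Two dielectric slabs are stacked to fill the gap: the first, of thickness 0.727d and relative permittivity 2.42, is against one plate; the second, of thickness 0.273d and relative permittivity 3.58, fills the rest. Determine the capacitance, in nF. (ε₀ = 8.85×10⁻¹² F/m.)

0.700 nF

Stacked slabs ⇒ two capacitors in series, each with the full plate area.
C₁ = κ₁ε₀A/d₁ = 2.42 × 8.85×10⁻¹² × 4.35×10⁻² / 1.06×10⁻³ = 8.78×10⁻¹⁰ F.
C₂ = κ₂ε₀A/d₂ = 3.58 × 8.85×10⁻¹² × 4.35×10⁻² / 3.99×10⁻⁴ = 3.46×10⁻⁹ F.
C = (1/C₁ + 1/C₂)⁻¹ = 7.00×10⁻¹⁰ F.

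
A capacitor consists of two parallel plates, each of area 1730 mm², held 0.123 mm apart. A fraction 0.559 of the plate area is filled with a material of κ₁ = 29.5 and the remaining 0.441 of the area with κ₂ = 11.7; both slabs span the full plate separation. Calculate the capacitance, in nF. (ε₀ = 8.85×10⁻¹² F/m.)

C ≈ 2.69 nF

A = 1730 mm² = 1.73×10⁻³ m².
Side-by-side slabs ⇒ two capacitors in parallel, each spanning the full gap.
C₁ = κ₁ε₀A₁/d = 29.5 × 8.85×10⁻¹² × 9.67×10⁻⁴ / 1.23×10⁻⁴ = 2.05×10⁻⁹ F.
C₂ = κ₂ε₀A₂/d = 11.7 × 8.85×10⁻¹² × 7.63×10⁻⁴ / 1.23×10⁻⁴ = 6.42×10⁻¹⁰ F.
C = C₁ + C₂ = 2.69×10⁻⁹ F.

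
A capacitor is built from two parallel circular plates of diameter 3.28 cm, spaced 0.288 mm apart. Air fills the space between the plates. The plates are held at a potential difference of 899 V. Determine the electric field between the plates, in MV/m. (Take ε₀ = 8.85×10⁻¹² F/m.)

3.12 MV/m

E = V/d = 899 / 2.88×10⁻⁴ = 3.12×10⁶ V/m.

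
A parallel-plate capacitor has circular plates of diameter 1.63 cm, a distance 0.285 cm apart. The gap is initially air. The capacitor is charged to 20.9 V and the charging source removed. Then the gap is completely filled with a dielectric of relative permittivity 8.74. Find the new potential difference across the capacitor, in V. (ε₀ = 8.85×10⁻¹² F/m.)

2.39 V

A = π(1.63/2 cm)² = 2.09×10⁻⁴ m².
Initially C₁ = ε₀A/d = 8.85×10⁻¹² × 2.09×10⁻⁴ / 2.85×10⁻³ = 6.48×10⁻¹³ F.
V₁ = 20.9 V.
Isolated ⇒ Q is held fixed. C₂ = 8.74 C₁ and V = Q/C, so V₂/V₁ = C₁/C₂ = 0.114.
V₂ = 0.114 × 20.9 = 2.39 V.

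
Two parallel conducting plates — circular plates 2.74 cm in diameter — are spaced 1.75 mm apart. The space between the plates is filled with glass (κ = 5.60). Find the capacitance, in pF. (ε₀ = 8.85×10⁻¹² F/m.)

C ≈ 16.7 pF

A = π(2.74/2 cm)² = 5.90×10⁻⁴ m².
C = κε₀A/d = 5.60 × 8.85×10⁻¹² × 5.90×10⁻⁴ / 1.75×10⁻³ = 1.67×10⁻¹¹ F.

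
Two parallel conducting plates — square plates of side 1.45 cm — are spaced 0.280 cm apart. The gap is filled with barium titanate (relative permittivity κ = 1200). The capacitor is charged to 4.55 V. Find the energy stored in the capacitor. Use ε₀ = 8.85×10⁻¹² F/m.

U ≈ 8.25 nJ

A = (1.45 cm)² = 2.10×10⁻⁴ m².
C = κε₀A/d = 1200 × 8.85×10⁻¹² × 2.10×10⁻⁴ / 2.80×10⁻³ = 7.97×10⁻¹⁰ F.
U = ½CV² = ½ × 7.97×10⁻¹⁰ × (4.55)² = 8.25×10⁻⁹ J.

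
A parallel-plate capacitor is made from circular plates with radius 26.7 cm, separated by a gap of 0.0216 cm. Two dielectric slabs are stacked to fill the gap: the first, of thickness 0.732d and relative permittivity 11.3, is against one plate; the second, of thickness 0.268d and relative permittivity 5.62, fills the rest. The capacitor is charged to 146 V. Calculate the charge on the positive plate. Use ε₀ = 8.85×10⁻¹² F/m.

Q ≈ 11.9 μC

A = π(26.7 cm)² = 0.224 m².
Stacked slabs ⇒ two capacitors in series, each with the full plate area.
C₁ = κ₁ε₀A/d₁ = 11.3 × 8.85×10⁻¹² × 0.224 / 1.58×10⁻⁴ = 1.42×10⁻⁷ F.
C₂ = κ₂ε₀A/d₂ = 5.62 × 8.85×10⁻¹² × 0.224 / 5.79×10⁻⁵ = 1.92×10⁻⁷ F.
C = (1/C₁ + 1/C₂)⁻¹ = 8.16×10⁻⁸ F.
Q = CV = 8.16×10⁻⁸ × 146 = 1.19×10⁻⁵ C.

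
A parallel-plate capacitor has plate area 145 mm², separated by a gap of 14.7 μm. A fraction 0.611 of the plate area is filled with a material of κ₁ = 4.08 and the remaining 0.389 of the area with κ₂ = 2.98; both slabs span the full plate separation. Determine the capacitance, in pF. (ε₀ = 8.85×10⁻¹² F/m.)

C ≈ 319 pF

A = 145 mm² = 1.45×10⁻⁴ m².
Side-by-side slabs ⇒ two capacitors in parallel, each spanning the full gap.
C₁ = κ₁ε₀A₁/d = 4.08 × 8.85×10⁻¹² × 8.86×10⁻⁵ / 1.47×10⁻⁵ = 2.18×10⁻¹⁰ F.
C₂ = κ₂ε₀A₂/d = 2.98 × 8.85×10⁻¹² × 5.64×10⁻⁵ / 1.47×10⁻⁵ = 1.01×10⁻¹⁰ F.
C = C₁ + C₂ = 3.19×10⁻¹⁰ F.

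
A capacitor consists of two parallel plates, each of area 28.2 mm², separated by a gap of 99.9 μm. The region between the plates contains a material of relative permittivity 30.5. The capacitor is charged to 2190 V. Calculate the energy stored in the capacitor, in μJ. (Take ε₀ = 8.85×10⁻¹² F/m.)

U ≈ 183 μJ

A = 28.2 mm² = 2.82×10⁻⁵ m².
C = κε₀A/d = 30.5 × 8.85×10⁻¹² × 2.82×10⁻⁵ / 9.99×10⁻⁵ = 7.62×10⁻¹¹ F.
U = ½CV² = ½ × 7.62×10⁻¹¹ × (2190)² = 1.83×10⁻⁴ J.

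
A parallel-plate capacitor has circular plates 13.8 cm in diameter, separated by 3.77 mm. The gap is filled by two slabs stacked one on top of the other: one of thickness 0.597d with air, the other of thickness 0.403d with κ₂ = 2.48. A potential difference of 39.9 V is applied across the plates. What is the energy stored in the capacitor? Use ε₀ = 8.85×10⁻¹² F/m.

A = π(13.8/2 cm)² = 1.50×10⁻² m².
Stacked slabs ⇒ two capacitors in series, each with the full plate area.
C₁ = κ₁ε₀A/d₁ = 1.00 × 8.85×10⁻¹² × 1.50×10⁻² / 2.25×10⁻³ = 5.88×10⁻¹¹ F.
C₂ = κ₂ε₀A/d₂ = 2.48 × 8.85×10⁻¹² × 1.50×10⁻² / 1.52×10⁻³ = 2.16×10⁻¹⁰ F.
C = (1/C₁ + 1/C₂)⁻¹ = 4.62×10⁻¹¹ F.
U = ½CV² = ½ × 4.62×10⁻¹¹ × (39.9)² = 3.68×10⁻⁸ J.

36.8 nJ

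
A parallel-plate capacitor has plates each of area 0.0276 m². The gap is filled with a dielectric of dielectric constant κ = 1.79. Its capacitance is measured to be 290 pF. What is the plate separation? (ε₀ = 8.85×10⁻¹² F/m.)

d = κε₀A/C = 1.79 × 8.85×10⁻¹² × 2.76×10⁻² / 2.90×10⁻¹⁰ = 1.51×10⁻³ m.

1.51 mm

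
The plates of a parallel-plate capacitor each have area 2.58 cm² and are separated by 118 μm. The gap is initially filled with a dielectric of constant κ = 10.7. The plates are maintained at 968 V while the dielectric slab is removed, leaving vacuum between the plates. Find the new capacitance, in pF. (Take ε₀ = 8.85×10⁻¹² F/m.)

19.4 pF

A = 2.58 cm² = 2.58×10⁻⁴ m².
Initially C₁ = κε₀A/d = 10.7 × 8.85×10⁻¹² × 2.58×10⁻⁴ / 1.18×10⁻⁴ = 2.07×10⁻¹⁰ F.
C = κε₀A/d scales with κ, so C₂/C₁ = 1/κ = 1/10.7 = 0.0935.
C₂ = 0.0935 × 2.07×10⁻¹⁰ = 1.94×10⁻¹¹ F.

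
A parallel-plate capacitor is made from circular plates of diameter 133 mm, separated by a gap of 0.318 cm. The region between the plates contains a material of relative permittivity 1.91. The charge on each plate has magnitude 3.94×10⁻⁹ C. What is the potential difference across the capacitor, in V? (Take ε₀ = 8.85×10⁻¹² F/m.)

V ≈ 53.4 V

A = π(133/2 mm)² = 1.39×10⁻² m².
C = κε₀A/d = 1.91 × 8.85×10⁻¹² × 1.39×10⁻² / 3.18×10⁻³ = 7.38×10⁻¹¹ F.
V = Q/C = 3.94×10⁻⁹ / 7.38×10⁻¹¹ = 53.4 V.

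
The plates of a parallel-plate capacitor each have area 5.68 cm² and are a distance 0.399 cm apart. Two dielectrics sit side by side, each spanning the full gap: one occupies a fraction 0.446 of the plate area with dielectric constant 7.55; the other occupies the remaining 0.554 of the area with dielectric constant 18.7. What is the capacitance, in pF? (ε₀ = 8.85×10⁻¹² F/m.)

A = 5.68 cm² = 5.68×10⁻⁴ m².
Side-by-side slabs ⇒ two capacitors in parallel, each spanning the full gap.
C₁ = κ₁ε₀A₁/d = 7.55 × 8.85×10⁻¹² × 2.53×10⁻⁴ / 3.99×10⁻³ = 4.24×10⁻¹² F.
C₂ = κ₂ε₀A₂/d = 18.7 × 8.85×10⁻¹² × 3.15×10⁻⁴ / 3.99×10⁻³ = 1.31×10⁻¹¹ F.
C = C₁ + C₂ = 1.73×10⁻¹¹ F.

C ≈ 17.3 pF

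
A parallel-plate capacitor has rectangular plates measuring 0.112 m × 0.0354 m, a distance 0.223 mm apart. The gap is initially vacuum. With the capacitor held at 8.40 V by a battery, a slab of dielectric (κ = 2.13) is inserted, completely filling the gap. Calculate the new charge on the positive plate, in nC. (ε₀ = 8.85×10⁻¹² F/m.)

2.82 nC

A = 0.112 × 0.0354 m² = 3.96×10⁻³ m².
Initially C₁ = ε₀A/d = 8.85×10⁻¹² × 3.96×10⁻³ / 2.23×10⁻⁴ = 1.57×10⁻¹⁰ F.
Q₁ = 1.32×10⁻⁹ C.
Battery connected ⇒ V is held fixed. C₂ = 2.13 C₁ and Q = CV, so Q₂/Q₁ = C₂/C₁ = 2.13.
Q₂ = 2.13 × 1.32×10⁻⁹ = 2.82×10⁻⁹ C.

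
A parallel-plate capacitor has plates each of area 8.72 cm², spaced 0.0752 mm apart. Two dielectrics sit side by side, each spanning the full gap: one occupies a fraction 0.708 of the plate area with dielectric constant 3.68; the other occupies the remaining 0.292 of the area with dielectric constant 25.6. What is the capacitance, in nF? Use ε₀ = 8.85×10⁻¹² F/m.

1.03 nF

A = 8.72 cm² = 8.72×10⁻⁴ m².
Side-by-side slabs ⇒ two capacitors in parallel, each spanning the full gap.
C₁ = κ₁ε₀A₁/d = 3.68 × 8.85×10⁻¹² × 6.17×10⁻⁴ / 7.52×10⁻⁵ = 2.67×10⁻¹⁰ F.
C₂ = κ₂ε₀A₂/d = 25.6 × 8.85×10⁻¹² × 2.55×10⁻⁴ / 7.52×10⁻⁵ = 7.67×10⁻¹⁰ F.
C = C₁ + C₂ = 1.03×10⁻⁹ F.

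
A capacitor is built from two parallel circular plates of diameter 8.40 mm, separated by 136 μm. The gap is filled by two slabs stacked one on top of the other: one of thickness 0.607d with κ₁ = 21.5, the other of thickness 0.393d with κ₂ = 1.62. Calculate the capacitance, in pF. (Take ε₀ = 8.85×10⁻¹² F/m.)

A = π(8.40/2 mm)² = 5.54×10⁻⁵ m².
Stacked slabs ⇒ two capacitors in series, each with the full plate area.
C₁ = κ₁ε₀A/d₁ = 21.5 × 8.85×10⁻¹² × 5.54×10⁻⁵ / 8.26×10⁻⁵ = 1.28×10⁻¹⁰ F.
C₂ = κ₂ε₀A/d₂ = 1.62 × 8.85×10⁻¹² × 5.54×10⁻⁵ / 5.34×10⁻⁵ = 1.49×10⁻¹¹ F.
C = (1/C₁ + 1/C₂)⁻¹ = 1.33×10⁻¹¹ F.

13.3 pF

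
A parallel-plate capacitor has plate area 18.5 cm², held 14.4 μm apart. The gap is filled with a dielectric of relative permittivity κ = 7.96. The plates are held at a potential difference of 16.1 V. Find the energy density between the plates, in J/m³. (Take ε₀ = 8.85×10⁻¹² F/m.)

u ≈ 44.0 J/m³

E = V/d = 16.1 / 1.44×10⁻⁵ = 1.12×10⁶ V/m.
u = ½κε₀E² = ½ × 7.96 × 8.85×10⁻¹² × (1.12×10⁶)² = 44.0 J/m³.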